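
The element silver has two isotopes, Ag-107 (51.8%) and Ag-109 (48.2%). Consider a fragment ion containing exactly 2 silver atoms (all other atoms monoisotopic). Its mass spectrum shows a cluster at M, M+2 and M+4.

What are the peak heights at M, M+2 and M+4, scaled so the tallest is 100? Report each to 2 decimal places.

53.73 : 100.00 : 46.53

Expanding (0.518 + 0.482)^2:
P(M) = 0.518^2 = 0.268324
P(M+2) = 2 × 0.518^1 × 0.482^1 = 0.499352
P(M+4) = 0.482^2 = 0.232324
The M+2 peak is largest (0.499352); scaling to 100 gives 53.73 : 100.00 : 46.53.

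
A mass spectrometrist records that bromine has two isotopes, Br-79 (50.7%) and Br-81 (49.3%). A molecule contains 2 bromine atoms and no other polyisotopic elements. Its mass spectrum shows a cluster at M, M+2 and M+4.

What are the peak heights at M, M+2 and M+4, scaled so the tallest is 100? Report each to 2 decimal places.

51.42 : 100.00 : 48.62

The 2 Br atoms are independent, so intensities follow the terms of (0.507 + 0.493)^2.
P(M) = 0.507^2 = 0.257049
P(M+2) = 2 × 0.507^1 × 0.493^1 = 0.499902
P(M+4) = 0.493^2 = 0.243049
The M+2 peak is largest (0.499902); scaling to 100 gives 51.42 : 100.00 : 48.62.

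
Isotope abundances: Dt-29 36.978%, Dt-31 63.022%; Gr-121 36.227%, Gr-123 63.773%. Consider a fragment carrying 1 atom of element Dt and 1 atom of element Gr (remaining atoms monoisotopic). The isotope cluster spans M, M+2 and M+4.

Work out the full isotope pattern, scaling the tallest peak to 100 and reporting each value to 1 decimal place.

Element Dt pattern (n=1): 0.36978 : 0.63022
Element Gr pattern (n=1): 0.36227 : 0.63773
Convolve the two distributions (both contribute in 2-u steps):
  M: 0.36978×0.36227 = 0.133960
  M+2: 0.36978×0.63773 + 0.63022×0.36227 = 0.464130
  M+4: 0.63022×0.63773 = 0.401910
Scale to base peak (0.464130) = 100: 28.9 : 100.0 : 86.6

28.9 : 100.0 : 86.6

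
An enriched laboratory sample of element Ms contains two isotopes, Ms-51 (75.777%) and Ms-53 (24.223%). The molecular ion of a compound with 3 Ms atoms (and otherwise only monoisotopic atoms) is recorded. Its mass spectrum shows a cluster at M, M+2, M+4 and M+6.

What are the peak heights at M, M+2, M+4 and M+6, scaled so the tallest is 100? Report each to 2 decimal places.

The 3 Ms atoms are independent, so intensities follow the terms of (0.75777 + 0.24223)^3.
P(M) = 0.75777^3 = 0.435123
P(M+2) = 3 × 0.75777^2 × 0.24223^1 = 0.417277
P(M+4) = 3 × 0.75777^1 × 0.24223^2 = 0.133387
P(M+6) = 0.24223^3 = 0.014213
The M peak is largest (0.435123); scaling to 100 gives 100.00 : 95.90 : 30.66 : 3.27.

100.00 : 95.90 : 30.66 : 3.27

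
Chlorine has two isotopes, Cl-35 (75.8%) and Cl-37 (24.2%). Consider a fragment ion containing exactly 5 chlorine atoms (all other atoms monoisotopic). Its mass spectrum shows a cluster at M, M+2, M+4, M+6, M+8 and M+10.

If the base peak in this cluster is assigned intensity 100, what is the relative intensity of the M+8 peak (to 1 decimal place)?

3.3

Term probabilities: M 0.2502, M+2 0.3994, M+4 0.2551, M+6 0.0814, M+8 0.0130, M+10 0.0008. Base peak = M+2.
P(M+2) = C(5,1) × 0.758^4 × 0.242^1 = 5 × 0.33012379 × 0.2420 = 0.399450 (base)
P(M+8) = C(5,4) × 0.758^1 × 0.242^4 = 5 × 0.7580 × 0.00342974 = 0.012999
Relative intensity = 0.012999 / 0.399450 × 100 = 3.3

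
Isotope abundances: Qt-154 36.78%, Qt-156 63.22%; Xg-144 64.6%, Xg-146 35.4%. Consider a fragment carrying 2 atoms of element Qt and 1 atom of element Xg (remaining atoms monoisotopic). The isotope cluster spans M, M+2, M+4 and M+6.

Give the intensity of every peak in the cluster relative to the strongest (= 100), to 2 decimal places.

20.67 : 82.38 : 100.00 : 33.46

Element Qt pattern (n=2): 0.13527684 : 0.46504632 : 0.39967684
Element Xg pattern (n=1): 0.6460 : 0.3540
Convolve the two distributions (both contribute in 2-u steps):
  M: 0.13527684×0.6460 = 0.087389
  M+2: 0.13527684×0.3540 + 0.46504632×0.6460 = 0.348308
  M+4: 0.46504632×0.3540 + 0.39967684×0.6460 = 0.422818
  M+6: 0.39967684×0.3540 = 0.141486
Scale to base peak (0.422818) = 100: 20.67 : 82.38 : 100.00 : 33.46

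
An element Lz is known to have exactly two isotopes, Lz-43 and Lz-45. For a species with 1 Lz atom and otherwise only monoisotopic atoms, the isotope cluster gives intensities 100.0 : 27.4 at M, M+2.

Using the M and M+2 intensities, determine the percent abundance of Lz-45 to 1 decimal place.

If p is the fraction of Lz that is Lz-43, then I(M+2)/I(M) = [C(1,1)·p^0·(1−p)] / p^1 = 1·(1−p)/p = 27.4/100.0 = 0.2740
(1−p)/p = 0.2740/1 = 0.2740  ⇒  p = 1/(1 + 0.2740) = 0.7849
Lz-43: 78.5%, Lz-45: 21.5%.

21.5%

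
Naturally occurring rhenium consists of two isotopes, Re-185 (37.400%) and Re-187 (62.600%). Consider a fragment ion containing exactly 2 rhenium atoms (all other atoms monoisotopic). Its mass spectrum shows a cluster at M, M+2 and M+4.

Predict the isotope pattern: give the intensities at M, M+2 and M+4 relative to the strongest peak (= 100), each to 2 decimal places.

29.87 : 100.00 : 83.69

Expanding (0.37400 + 0.62600)^2:
P(M) = 0.37400^2 = 0.139876
P(M+2) = 2 × 0.37400^1 × 0.62600^1 = 0.468248
P(M+4) = 0.62600^2 = 0.391876
The M+2 peak is largest (0.468248); scaling to 100 gives 29.87 : 100.00 : 83.69.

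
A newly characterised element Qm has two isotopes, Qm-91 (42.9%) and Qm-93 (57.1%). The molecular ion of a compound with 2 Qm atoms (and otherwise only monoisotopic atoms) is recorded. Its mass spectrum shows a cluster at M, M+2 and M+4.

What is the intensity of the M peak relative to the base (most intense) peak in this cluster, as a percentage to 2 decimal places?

Binomial terms of (0.429 + 0.571)^2: M 0.1840, M+2 0.4899, M+4 0.3260 → M+2 is the base peak.
P(M+2) = C(2,1) × 0.429^1 × 0.571^1 = 2 × 0.4290 × 0.5710 = 0.489918 (base)
P(M) = C(2,0) × 0.429^2 × 0.571^0 = 1 × 0.184041 × 1.0000 = 0.184041
Relative intensity = 0.184041 / 0.489918 × 100 = 37.57

37.57%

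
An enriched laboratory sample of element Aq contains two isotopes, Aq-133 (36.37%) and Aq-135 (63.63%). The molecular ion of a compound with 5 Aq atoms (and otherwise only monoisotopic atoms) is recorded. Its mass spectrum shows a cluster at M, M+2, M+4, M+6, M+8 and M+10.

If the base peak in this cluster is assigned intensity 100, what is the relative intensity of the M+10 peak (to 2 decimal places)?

30.61

(0.3637 + 0.6363)^5 gives M 0.0064, M+2 0.0557, M+4 0.1948, M+6 0.3408, M+8 0.2981, M+10 0.1043; the largest is M+6.
P(M+6) = C(5,3) × 0.3637^2 × 0.6363^3 = 10 × 0.13227769 × 0.25762367 = 0.340779 (base)
P(M+10) = C(5,5) × 0.3637^0 × 0.6363^5 = 1 × 1.0000 × 0.10430608 = 0.104306
Relative intensity = 0.104306 / 0.340779 × 100 = 30.61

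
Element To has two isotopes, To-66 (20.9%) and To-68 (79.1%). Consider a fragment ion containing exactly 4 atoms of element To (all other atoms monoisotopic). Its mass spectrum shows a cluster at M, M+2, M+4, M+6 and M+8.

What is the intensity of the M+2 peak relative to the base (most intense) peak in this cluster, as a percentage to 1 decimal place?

7.0%

Binomial terms of (0.209 + 0.791)^4: M 0.0019, M+2 0.0289, M+4 0.1640, M+6 0.4137, M+8 0.3915 → M+6 is the base peak.
P(M+6) = C(4,3) × 0.209^1 × 0.791^3 = 4 × 0.2090 × 0.49491367 = 0.413748 (base)
P(M+2) = C(4,1) × 0.209^3 × 0.791^1 = 4 × 0.00912933 × 0.7910 = 0.028885
Relative intensity = 0.028885 / 0.413748 × 100 = 7.0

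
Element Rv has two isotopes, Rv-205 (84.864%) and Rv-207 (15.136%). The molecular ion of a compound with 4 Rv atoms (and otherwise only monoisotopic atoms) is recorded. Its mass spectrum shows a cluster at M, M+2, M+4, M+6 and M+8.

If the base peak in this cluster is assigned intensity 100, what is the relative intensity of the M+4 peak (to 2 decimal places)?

Term probabilities: M 0.5187, M+2 0.3700, M+4 0.0990, M+6 0.0118, M+8 0.0005. Base peak = M.
P(M) = C(4,0) × 0.84864^4 × 0.15136^0 = 1 × 0.51867342 × 1.0000 = 0.518673 (base)
P(M+4) = C(4,2) × 0.84864^2 × 0.15136^2 = 6 × 0.72018985 × 0.02290985 = 0.098997
Relative intensity = 0.098997 / 0.518673 × 100 = 19.09

19.09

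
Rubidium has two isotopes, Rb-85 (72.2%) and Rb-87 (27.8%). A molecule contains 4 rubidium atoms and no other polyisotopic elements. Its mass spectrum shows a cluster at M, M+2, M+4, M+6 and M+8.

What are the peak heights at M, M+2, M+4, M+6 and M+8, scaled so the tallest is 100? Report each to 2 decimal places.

The 4 Rb atoms are independent, so intensities follow the terms of (0.722 + 0.278)^4.
P(M) = 0.722^4 = 0.271737
P(M+2) = 4 × 0.722^3 × 0.278^1 = 0.418520
P(M+4) = 6 × 0.722^2 × 0.278^2 = 0.241721
P(M+6) = 4 × 0.722^1 × 0.278^3 = 0.062049
P(M+8) = 0.278^4 = 0.005973
The M+2 peak is largest (0.418520); scaling to 100 gives 64.93 : 100.00 : 57.76 : 14.83 : 1.43.

64.93 : 100.00 : 57.76 : 14.83 : 1.43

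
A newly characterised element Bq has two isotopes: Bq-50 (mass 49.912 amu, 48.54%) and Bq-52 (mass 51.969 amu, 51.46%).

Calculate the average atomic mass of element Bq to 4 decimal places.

50.9705 amu

The abundance-weighted mean is 0.4854 × 49.912 + 0.5146 × 51.969
= 24.22728 + 26.74325 = 50.97053 amu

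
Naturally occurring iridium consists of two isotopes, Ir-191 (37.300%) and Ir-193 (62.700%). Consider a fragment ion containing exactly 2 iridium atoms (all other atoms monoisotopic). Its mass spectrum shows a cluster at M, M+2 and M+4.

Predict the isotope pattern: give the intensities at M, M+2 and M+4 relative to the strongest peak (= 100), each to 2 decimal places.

Expanding (0.37300 + 0.62700)^2:
P(M) = 0.37300^2 = 0.139129
P(M+2) = 2 × 0.37300^1 × 0.62700^1 = 0.467742
P(M+4) = 0.62700^2 = 0.393129
The M+2 peak is largest (0.467742); scaling to 100 gives 29.74 : 100.00 : 84.05.

29.74 : 100.00 : 84.05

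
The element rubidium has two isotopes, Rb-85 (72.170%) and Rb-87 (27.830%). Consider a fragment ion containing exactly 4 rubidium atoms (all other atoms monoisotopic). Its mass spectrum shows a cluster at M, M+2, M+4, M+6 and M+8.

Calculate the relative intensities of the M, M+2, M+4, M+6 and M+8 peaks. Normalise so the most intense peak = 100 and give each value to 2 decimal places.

Expanding (0.72170 + 0.27830)^4:
P(M) = 0.72170^4 = 0.271286
P(M+2) = 4 × 0.72170^3 × 0.27830^1 = 0.418450
P(M+4) = 6 × 0.72170^2 × 0.27830^2 = 0.242042
P(M+6) = 4 × 0.72170^1 × 0.27830^3 = 0.062224
P(M+8) = 0.27830^4 = 0.005999
The M+2 peak is largest (0.418450); scaling to 100 gives 64.83 : 100.00 : 57.84 : 14.87 : 1.43.

64.83 : 100.00 : 57.84 : 14.87 : 1.43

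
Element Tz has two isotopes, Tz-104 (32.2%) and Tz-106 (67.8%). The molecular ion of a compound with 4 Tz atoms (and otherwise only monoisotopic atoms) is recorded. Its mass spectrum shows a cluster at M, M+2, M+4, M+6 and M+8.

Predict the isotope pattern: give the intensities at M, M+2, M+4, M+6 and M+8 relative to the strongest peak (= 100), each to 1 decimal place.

Each Tz atom is independently Tz-104 (p = 0.322) or Tz-106 (q = 0.678); the cluster is the binomial expansion (p + q)^4.
P(M) = 0.322^4 = 0.010750
P(M+2) = 4 × 0.322^3 × 0.678^1 = 0.090544
P(M+4) = 6 × 0.322^2 × 0.678^2 = 0.285971
P(M+6) = 4 × 0.322^1 × 0.678^3 = 0.401425
P(M+8) = 0.678^4 = 0.211309
The M+6 peak is largest (0.401425); scaling to 100 gives 2.7 : 22.6 : 71.2 : 100.0 : 52.6.

2.7 : 22.6 : 71.2 : 100.0 : 52.6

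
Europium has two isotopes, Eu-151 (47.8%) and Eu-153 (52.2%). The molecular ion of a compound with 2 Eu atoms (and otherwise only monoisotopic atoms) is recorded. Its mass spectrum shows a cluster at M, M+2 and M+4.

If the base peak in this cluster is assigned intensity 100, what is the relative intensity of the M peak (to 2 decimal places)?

45.79

Binomial terms of (0.478 + 0.522)^2: M 0.2285, M+2 0.4990, M+4 0.2725 → M+2 is the base peak.
P(M+2) = C(2,1) × 0.478^1 × 0.522^1 = 2 × 0.4780 × 0.5220 = 0.499032 (base)
P(M) = C(2,0) × 0.478^2 × 0.522^0 = 1 × 0.228484 × 1.0000 = 0.228484
Relative intensity = 0.228484 / 0.499032 × 100 = 45.79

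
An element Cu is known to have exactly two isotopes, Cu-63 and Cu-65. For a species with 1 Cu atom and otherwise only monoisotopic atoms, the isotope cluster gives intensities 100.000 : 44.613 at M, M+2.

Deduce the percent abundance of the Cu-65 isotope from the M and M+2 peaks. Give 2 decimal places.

30.85%

If p is the fraction of Cu that is Cu-63, then I(M+2)/I(M) = [C(1,1)·p^0·(1−p)] / p^1 = 1·(1−p)/p = 44.613/100.000 = 0.4461
(1−p)/p = 0.4461/1 = 0.4461  ⇒  p = 1/(1 + 0.4461) = 0.6915
Cu-63: 69.15%, Cu-65: 30.85%.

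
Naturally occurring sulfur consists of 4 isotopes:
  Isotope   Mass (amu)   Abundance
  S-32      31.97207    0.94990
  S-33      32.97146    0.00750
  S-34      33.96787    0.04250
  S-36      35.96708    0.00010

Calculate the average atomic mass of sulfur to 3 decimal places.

32.065 amu

Weight each isotope mass by its fractional abundance: 0.94990 × 31.97207 + 0.00750 × 32.97146 + 0.04250 × 33.96787 + 0.00010 × 35.96708
= 30.370269 + 0.247286 + 1.443634 + 0.003597 = 32.064786 amu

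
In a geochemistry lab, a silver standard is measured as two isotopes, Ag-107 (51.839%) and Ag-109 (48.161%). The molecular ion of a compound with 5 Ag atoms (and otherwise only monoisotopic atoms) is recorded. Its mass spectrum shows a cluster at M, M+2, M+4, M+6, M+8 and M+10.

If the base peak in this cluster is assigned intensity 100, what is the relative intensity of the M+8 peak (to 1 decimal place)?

43.2

Binomial terms of (0.51839 + 0.48161)^5: M 0.0374, M+2 0.1739, M+4 0.3231, M+6 0.3002, M+8 0.1394, M+10 0.0259 → M+4 is the base peak.
P(M+4) = C(5,2) × 0.51839^3 × 0.48161^2 = 10 × 0.13930601 × 0.23194819 = 0.323118 (base)
P(M+8) = C(5,4) × 0.51839^1 × 0.48161^4 = 5 × 0.51839 × 0.05379996 = 0.139447
Relative intensity = 0.139447 / 0.323118 × 100 = 43.2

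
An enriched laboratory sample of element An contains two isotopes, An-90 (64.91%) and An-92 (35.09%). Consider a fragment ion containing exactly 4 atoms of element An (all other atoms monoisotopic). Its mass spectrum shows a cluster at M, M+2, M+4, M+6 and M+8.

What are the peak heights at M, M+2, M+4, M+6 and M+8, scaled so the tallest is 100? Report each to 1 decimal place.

46.2 : 100.0 : 81.1 : 29.2 : 3.9

The 4 An atoms are independent, so intensities follow the terms of (0.6491 + 0.3509)^4.
P(M) = 0.6491^4 = 0.177520
P(M+2) = 4 × 0.6491^3 × 0.3509^1 = 0.383865
P(M+4) = 6 × 0.6491^2 × 0.3509^2 = 0.311273
P(M+6) = 4 × 0.6491^1 × 0.3509^3 = 0.112182
P(M+8) = 0.3509^4 = 0.015161
The M+2 peak is largest (0.383865); scaling to 100 gives 46.2 : 100.0 : 81.1 : 29.2 : 3.9.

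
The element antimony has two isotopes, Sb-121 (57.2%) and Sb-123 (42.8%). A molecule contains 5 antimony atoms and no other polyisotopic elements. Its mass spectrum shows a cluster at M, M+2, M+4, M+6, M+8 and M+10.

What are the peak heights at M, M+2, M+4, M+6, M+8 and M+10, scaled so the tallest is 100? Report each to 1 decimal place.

17.9 : 66.8 : 100.0 : 74.8 : 28.0 : 4.2

Each Sb atom is independently Sb-121 (p = 0.572) or Sb-123 (q = 0.428); the cluster is the binomial expansion (p + q)^5.
P(M) = 0.572^5 = 0.061232
P(M+2) = 5 × 0.572^4 × 0.428^1 = 0.229086
P(M+4) = 10 × 0.572^3 × 0.428^2 = 0.342827
P(M+6) = 10 × 0.572^2 × 0.428^3 = 0.256521
P(M+8) = 5 × 0.572^1 × 0.428^4 = 0.095971
P(M+10) = 0.428^5 = 0.014362
The M+4 peak is largest (0.342827); scaling to 100 gives 17.9 : 66.8 : 100.0 : 74.8 : 28.0 : 4.2.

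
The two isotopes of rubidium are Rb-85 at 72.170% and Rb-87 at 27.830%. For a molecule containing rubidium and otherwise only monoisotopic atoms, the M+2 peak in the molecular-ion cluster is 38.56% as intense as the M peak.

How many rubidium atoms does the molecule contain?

The M+2/M ratio from n Rb atoms is n · q/p = n · 0.27830/0.72170.
n = 0.3856 × 0.72170/0.27830 = 1.00 ≈ 1

1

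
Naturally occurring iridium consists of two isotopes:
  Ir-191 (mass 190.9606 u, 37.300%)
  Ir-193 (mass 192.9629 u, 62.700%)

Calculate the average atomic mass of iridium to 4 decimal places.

Ar = Σ fᵢ·mᵢ = 0.37300 × 190.9606 + 0.62700 × 192.9629
= 71.22830 + 120.98774 = 192.21604 u

192.2160 u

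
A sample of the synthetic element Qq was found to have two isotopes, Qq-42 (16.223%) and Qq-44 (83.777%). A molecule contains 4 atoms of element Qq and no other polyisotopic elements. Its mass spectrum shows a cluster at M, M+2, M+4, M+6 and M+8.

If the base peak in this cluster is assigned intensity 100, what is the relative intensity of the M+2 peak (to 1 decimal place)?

(0.16223 + 0.83777)^4 gives M 0.0007, M+2 0.0143, M+4 0.1108, M+6 0.3816, M+8 0.4926; the largest is M+8.
P(M+8) = C(4,4) × 0.16223^0 × 0.83777^4 = 1 × 1.0000 × 0.49260546 = 0.492605 (base)
P(M+2) = C(4,1) × 0.16223^3 × 0.83777^1 = 4 × 0.00426966 × 0.83777 = 0.014308
Relative intensity = 0.014308 / 0.492605 × 100 = 2.9

2.9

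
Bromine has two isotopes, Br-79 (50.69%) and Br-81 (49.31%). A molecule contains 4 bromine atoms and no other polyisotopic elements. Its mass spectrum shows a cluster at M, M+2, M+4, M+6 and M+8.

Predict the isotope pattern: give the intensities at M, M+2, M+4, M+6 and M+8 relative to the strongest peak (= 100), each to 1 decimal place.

17.6 : 68.5 : 100.0 : 64.9 : 15.8

Expanding (0.5069 + 0.4931)^4:
P(M) = 0.5069^4 = 0.066022
P(M+2) = 4 × 0.5069^3 × 0.4931^1 = 0.256899
P(M+4) = 6 × 0.5069^2 × 0.4931^2 = 0.374857
P(M+6) = 4 × 0.5069^1 × 0.4931^3 = 0.243101
P(M+8) = 0.4931^4 = 0.059121
The M+4 peak is largest (0.374857); scaling to 100 gives 17.6 : 68.5 : 100.0 : 64.9 : 15.8.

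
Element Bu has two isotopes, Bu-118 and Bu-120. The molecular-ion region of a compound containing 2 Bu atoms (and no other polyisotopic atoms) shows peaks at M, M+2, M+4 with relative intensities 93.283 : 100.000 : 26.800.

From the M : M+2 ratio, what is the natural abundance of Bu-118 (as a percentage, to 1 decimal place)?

Write p for the Bu-118 fraction. I(M+2)/I(M) = [C(2,1)·p^1·(1−p)] / p^2 = 2·(1−p)/p = 100.000/93.283 = 1.0720
(1−p)/p = 1.0720/2 = 0.5360  ⇒  p = 1/(1 + 0.5360) = 0.6510
Bu-118: 65.1%, Bu-120: 34.9%.

65.1%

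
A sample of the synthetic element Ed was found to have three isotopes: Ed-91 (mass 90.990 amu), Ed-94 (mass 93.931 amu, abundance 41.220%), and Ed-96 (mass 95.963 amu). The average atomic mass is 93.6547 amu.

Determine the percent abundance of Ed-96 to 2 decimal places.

29.21%

Let x and y be the fractions of Ed-91 and Ed-96. Then x + y = 1 − 0.41220 = 0.58780 and 90.990x + 95.963y = 93.6547 − 0.41220×93.931 = 54.9363418.
Substituting: 90.990x + 95.963(0.58780 − x) = 54.9363418
(90.990 − 95.963)x = -1.4707096  ⇒  x = 0.29574, y = 0.29206
Ed-91: 29.57%, Ed-96: 29.21%.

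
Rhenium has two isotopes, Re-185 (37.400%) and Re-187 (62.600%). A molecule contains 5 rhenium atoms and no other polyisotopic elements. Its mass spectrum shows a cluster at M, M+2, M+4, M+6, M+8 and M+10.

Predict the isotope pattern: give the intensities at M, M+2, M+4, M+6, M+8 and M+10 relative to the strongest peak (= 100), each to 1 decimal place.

2.1 : 17.8 : 59.7 : 100.0 : 83.7 : 28.0

Expanding (0.37400 + 0.62600)^5:
P(M) = 0.37400^5 = 0.007317
P(M+2) = 5 × 0.37400^4 × 0.62600^1 = 0.061239
P(M+4) = 10 × 0.37400^3 × 0.62600^2 = 0.205005
P(M+6) = 10 × 0.37400^2 × 0.62600^3 = 0.343136
P(M+8) = 5 × 0.37400^1 × 0.62600^4 = 0.287170
P(M+10) = 0.62600^5 = 0.096133
The M+6 peak is largest (0.343136); scaling to 100 gives 2.1 : 17.8 : 59.7 : 100.0 : 83.7 : 28.0.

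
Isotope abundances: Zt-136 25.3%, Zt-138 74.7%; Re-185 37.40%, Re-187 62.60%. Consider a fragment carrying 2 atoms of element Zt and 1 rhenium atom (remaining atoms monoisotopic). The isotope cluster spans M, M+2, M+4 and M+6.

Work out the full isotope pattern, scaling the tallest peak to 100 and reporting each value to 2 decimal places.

Element Zt pattern (n=2): 0.064009 : 0.377982 : 0.558009
Rhenium pattern (n=1): 0.3740 : 0.6260
Convolve the two distributions (both contribute in 2-u steps):
  M: 0.064009×0.3740 = 0.023939
  M+2: 0.064009×0.6260 + 0.377982×0.3740 = 0.181435
  M+4: 0.377982×0.6260 + 0.558009×0.3740 = 0.445312
  M+6: 0.558009×0.6260 = 0.349314
Scale to base peak (0.445312) = 100: 5.38 : 40.74 : 100.00 : 78.44

5.38 : 40.74 : 100.00 : 78.44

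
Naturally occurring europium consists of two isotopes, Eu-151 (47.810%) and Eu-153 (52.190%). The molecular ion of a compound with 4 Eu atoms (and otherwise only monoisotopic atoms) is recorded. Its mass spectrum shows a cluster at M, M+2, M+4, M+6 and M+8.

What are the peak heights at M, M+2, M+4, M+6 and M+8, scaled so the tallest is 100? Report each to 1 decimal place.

Expanding (0.47810 + 0.52190)^4:
P(M) = 0.47810^4 = 0.052249
P(M+2) = 4 × 0.47810^3 × 0.52190^1 = 0.228141
P(M+4) = 6 × 0.47810^2 × 0.52190^2 = 0.373563
P(M+6) = 4 × 0.47810^1 × 0.52190^3 = 0.271857
P(M+8) = 0.52190^4 = 0.074191
The M+4 peak is largest (0.373563); scaling to 100 gives 14.0 : 61.1 : 100.0 : 72.8 : 19.9.

14.0 : 61.1 : 100.0 : 72.8 : 19.9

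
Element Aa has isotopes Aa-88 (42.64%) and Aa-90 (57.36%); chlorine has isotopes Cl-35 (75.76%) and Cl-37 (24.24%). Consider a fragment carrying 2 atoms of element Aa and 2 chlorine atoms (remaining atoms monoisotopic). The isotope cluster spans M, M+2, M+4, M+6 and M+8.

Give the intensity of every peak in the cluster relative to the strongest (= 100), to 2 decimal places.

27.52 : 91.65 : 100.00 : 39.45 : 5.10

Element Aa pattern (n=2): 0.18181696 : 0.48916608 : 0.32901696
Chlorine pattern (n=2): 0.57395776 : 0.36728448 : 0.05875776
Convolve the two distributions (both contribute in 2-u steps):
  M: 0.18181696×0.57395776 = 0.104355
  M+2: 0.18181696×0.36728448 + 0.48916608×0.57395776 = 0.347539
  M+4: 0.18181696×0.05875776 + 0.48916608×0.36728448 + 0.32901696×0.57395776 = 0.379188
  M+6: 0.48916608×0.05875776 + 0.32901696×0.36728448 = 0.149585
  M+8: 0.32901696×0.05875776 = 0.019332
Scale to base peak (0.379188) = 100: 27.52 : 91.65 : 100.00 : 39.45 : 5.10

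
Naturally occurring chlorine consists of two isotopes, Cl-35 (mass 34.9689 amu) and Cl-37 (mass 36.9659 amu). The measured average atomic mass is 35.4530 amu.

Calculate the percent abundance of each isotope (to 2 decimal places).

Let x be the fractional abundance of Cl-35; then Cl-37 has abundance 1 − x.
34.9689·x + 36.9659·(1 − x) = 35.4530
(34.9689 − 36.9659)·x = 35.4530 − 36.9659
x = -1.5129 / -1.9970 = 0.75759 → 75.76% Cl-35, 24.24% Cl-37.

Cl-35: 75.76%, Cl-37: 24.24%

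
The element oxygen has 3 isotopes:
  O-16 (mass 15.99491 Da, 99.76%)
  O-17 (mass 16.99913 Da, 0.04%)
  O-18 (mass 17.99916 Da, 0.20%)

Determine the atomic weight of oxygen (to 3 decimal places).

15.999 Da

The abundance-weighted mean is 0.9976 × 15.99491 + 0.0004 × 16.99913 + 0.0020 × 17.99916
= 15.956522 + 0.006800 + 0.035998 = 15.999320 Da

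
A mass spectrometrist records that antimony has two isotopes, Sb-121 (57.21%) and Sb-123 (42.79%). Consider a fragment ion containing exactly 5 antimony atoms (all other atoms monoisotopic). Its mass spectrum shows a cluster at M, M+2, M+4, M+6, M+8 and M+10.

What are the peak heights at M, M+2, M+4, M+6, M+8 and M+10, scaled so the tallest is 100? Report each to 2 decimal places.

Each Sb atom is independently Sb-121 (p = 0.5721) or Sb-123 (q = 0.4279); the cluster is the binomial expansion (p + q)^5.
P(M) = 0.5721^5 = 0.061286
P(M+2) = 5 × 0.5721^4 × 0.4279^1 = 0.229192
P(M+4) = 10 × 0.5721^3 × 0.4279^2 = 0.342847
P(M+6) = 10 × 0.5721^2 × 0.4279^3 = 0.256431
P(M+8) = 5 × 0.5721^1 × 0.4279^4 = 0.095898
P(M+10) = 0.4279^5 = 0.014345
The M+4 peak is largest (0.342847); scaling to 100 gives 17.88 : 66.85 : 100.00 : 74.79 : 27.97 : 4.18.

17.88 : 66.85 : 100.00 : 74.79 : 27.97 : 4.18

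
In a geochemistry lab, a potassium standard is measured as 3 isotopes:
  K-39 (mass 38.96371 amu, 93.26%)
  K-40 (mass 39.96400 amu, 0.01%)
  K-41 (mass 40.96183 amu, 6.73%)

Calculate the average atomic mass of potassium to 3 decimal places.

39.098 amu

The abundance-weighted mean is 0.9326 × 38.96371 + 0.0001 × 39.96400 + 0.0673 × 40.96183
= 36.337556 + 0.003996 + 2.756731 = 39.098283 amu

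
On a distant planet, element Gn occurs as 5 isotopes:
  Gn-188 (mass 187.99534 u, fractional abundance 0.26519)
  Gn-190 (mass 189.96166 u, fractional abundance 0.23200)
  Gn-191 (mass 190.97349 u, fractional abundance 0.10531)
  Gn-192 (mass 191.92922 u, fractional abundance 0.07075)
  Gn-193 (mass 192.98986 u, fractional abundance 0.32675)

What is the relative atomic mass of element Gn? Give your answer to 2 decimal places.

190.68 u

Weight each isotope mass by its fractional abundance: 0.26519 × 187.99534 + 0.23200 × 189.96166 + 0.10531 × 190.97349 + 0.07075 × 191.92922 + 0.32675 × 192.98986
= 49.854484 + 44.071105 + 20.111418 + 13.578992 + 63.059437 = 190.675436 u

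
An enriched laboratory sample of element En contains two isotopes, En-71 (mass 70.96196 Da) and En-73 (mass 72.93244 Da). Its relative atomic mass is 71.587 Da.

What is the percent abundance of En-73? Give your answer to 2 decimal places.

31.72%

With x = fraction of En-71 (so En-73 is 1 − x):
70.96196·x + 72.93244·(1 − x) = 71.587
(70.96196 − 72.93244)·x = 71.587 − 72.93244
x = -1.34544 / -1.97048 = 0.68280 → 68.28% En-71, 31.72% En-73.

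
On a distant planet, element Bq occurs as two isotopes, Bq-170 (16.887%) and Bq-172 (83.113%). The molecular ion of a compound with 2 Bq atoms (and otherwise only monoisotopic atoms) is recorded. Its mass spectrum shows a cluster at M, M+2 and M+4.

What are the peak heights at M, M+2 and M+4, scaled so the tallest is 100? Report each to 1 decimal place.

4.1 : 40.6 : 100.0

Each Bq atom is independently Bq-170 (p = 0.16887) or Bq-172 (q = 0.83113); the cluster is the binomial expansion (p + q)^2.
P(M) = 0.16887^2 = 0.028517
P(M+2) = 2 × 0.16887^1 × 0.83113^1 = 0.280706
P(M+4) = 0.83113^2 = 0.690777
The M+4 peak is largest (0.690777); scaling to 100 gives 4.1 : 40.6 : 100.0.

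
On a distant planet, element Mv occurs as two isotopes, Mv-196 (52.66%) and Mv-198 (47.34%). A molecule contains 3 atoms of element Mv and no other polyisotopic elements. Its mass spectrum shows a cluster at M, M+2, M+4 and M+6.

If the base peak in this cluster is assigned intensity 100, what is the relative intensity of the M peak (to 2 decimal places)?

Term probabilities: M 0.1460, M+2 0.3938, M+4 0.3540, M+6 0.1061. Base peak = M+2.
P(M+2) = C(3,1) × 0.5266^2 × 0.4734^1 = 3 × 0.27730756 × 0.4734 = 0.393832 (base)
P(M) = C(3,0) × 0.5266^3 × 0.4734^0 = 1 × 0.14603016 × 1.0000 = 0.146030
Relative intensity = 0.146030 / 0.393832 × 100 = 37.08

37.08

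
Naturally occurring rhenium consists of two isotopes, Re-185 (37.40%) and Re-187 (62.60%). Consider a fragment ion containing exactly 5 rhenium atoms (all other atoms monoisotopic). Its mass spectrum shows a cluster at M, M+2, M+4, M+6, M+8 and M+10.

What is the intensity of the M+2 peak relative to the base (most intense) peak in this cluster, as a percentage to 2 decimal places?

17.85%

Binomial terms of (0.3740 + 0.6260)^5: M 0.0073, M+2 0.0612, M+4 0.2050, M+6 0.3431, M+8 0.2872, M+10 0.0961 → M+6 is the base peak.
P(M+6) = C(5,3) × 0.3740^2 × 0.6260^3 = 10 × 0.139876 × 0.24531438 = 0.343136 (base)
P(M+2) = C(5,1) × 0.3740^4 × 0.6260^1 = 5 × 0.0195653 × 0.6260 = 0.061239
Relative intensity = 0.061239 / 0.343136 × 100 = 17.85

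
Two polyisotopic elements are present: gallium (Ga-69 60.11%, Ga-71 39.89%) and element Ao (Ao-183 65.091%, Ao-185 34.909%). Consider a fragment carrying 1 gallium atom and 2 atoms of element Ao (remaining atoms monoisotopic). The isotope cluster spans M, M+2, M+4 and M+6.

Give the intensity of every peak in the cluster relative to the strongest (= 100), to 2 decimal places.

57.60 : 100.00 : 57.56 : 10.99

Gallium pattern (n=1): 0.6011 : 0.3989
Element Ao pattern (n=2): 0.42368383 : 0.45445234 : 0.12186383
Convolve the two distributions (both contribute in 2-u steps):
  M: 0.6011×0.42368383 = 0.254676
  M+2: 0.6011×0.45445234 + 0.3989×0.42368383 = 0.442179
  M+4: 0.6011×0.12186383 + 0.3989×0.45445234 = 0.254533
  M+6: 0.3989×0.12186383 = 0.048611
Scale to base peak (0.442179) = 100: 57.60 : 100.00 : 57.56 : 10.99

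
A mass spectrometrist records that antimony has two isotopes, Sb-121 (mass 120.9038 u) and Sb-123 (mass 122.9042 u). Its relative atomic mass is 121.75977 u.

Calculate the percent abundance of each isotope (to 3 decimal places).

Let x be the fractional abundance of Sb-121; then Sb-123 has abundance 1 − x.
120.9038·x + 122.9042·(1 − x) = 121.75977
(120.9038 − 122.9042)·x = 121.75977 − 122.9042
x = -1.14443 / -2.0004 = 0.57210 → 57.210% Sb-121, 42.790% Sb-123.

Sb-121: 57.210%, Sb-123: 42.790%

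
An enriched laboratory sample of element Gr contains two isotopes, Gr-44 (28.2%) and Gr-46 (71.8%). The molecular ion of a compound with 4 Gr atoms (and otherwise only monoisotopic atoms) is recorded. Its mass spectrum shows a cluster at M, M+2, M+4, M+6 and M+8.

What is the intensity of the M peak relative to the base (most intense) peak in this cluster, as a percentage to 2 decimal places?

(0.282 + 0.718)^4 gives M 0.0063, M+2 0.0644, M+4 0.2460, M+6 0.4175, M+8 0.2658; the largest is M+6.
P(M+6) = C(4,3) × 0.282^1 × 0.718^3 = 4 × 0.2820 × 0.37014623 = 0.417525 (base)
P(M) = C(4,0) × 0.282^4 × 0.718^0 = 1 × 0.00632407 × 1.0000 = 0.006324
Relative intensity = 0.006324 / 0.417525 × 100 = 1.51

1.51%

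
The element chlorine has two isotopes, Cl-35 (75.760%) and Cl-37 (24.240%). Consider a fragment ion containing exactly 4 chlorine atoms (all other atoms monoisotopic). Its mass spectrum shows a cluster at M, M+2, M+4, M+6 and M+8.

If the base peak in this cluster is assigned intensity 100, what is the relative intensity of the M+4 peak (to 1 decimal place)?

48.0

(0.75760 + 0.24240)^4 gives M 0.3294, M+2 0.4216, M+4 0.2023, M+6 0.0432, M+8 0.0035; the largest is M+2.
P(M+2) = C(4,1) × 0.75760^3 × 0.24240^1 = 4 × 0.4348304 × 0.2424 = 0.421612 (base)
P(M+4) = C(4,2) × 0.75760^2 × 0.24240^2 = 6 × 0.57395776 × 0.05875776 = 0.202347
Relative intensity = 0.202347 / 0.421612 × 100 = 48.0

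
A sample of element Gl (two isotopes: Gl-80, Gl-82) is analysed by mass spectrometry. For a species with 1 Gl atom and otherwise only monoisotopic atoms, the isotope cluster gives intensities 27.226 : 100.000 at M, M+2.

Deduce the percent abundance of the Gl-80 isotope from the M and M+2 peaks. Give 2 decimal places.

If p is the fraction of Gl that is Gl-80, then I(M+2)/I(M) = [C(1,1)·p^0·(1−p)] / p^1 = 1·(1−p)/p = 100.000/27.226 = 3.6730
(1−p)/p = 3.6730/1 = 3.6730  ⇒  p = 1/(1 + 3.6730) = 0.2140
Gl-80: 21.40%, Gl-82: 78.60%.

21.40%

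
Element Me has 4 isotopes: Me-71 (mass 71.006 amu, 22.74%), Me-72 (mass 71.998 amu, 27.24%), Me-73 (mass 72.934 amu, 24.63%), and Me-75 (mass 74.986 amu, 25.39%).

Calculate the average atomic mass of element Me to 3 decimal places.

72.762 amu

Ar = Σ fᵢ·mᵢ = 0.2274 × 71.006 + 0.2724 × 71.998 + 0.2463 × 72.934 + 0.2539 × 74.986
= 16.1468 + 19.6123 + 17.9636 + 19.0389 = 72.7616 amu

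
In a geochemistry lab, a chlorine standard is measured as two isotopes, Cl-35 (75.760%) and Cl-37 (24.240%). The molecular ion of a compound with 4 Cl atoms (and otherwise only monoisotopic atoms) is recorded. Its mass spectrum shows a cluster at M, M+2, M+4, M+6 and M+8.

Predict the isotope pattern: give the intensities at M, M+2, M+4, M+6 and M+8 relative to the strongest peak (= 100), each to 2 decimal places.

Expanding (0.75760 + 0.24240)^4:
P(M) = 0.75760^4 = 0.329428
P(M+2) = 4 × 0.75760^3 × 0.24240^1 = 0.421612
P(M+4) = 6 × 0.75760^2 × 0.24240^2 = 0.202347
P(M+6) = 4 × 0.75760^1 × 0.24240^3 = 0.043162
P(M+8) = 0.24240^4 = 0.003452
The M+2 peak is largest (0.421612); scaling to 100 gives 78.14 : 100.00 : 47.99 : 10.24 : 0.82.

78.14 : 100.00 : 47.99 : 10.24 : 0.82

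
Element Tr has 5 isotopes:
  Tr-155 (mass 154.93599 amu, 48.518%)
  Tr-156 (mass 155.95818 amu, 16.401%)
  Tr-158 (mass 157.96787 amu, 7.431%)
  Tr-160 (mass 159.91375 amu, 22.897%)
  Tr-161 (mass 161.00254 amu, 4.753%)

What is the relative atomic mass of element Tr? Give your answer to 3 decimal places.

156.757 amu

Average mass = Σ (abundance × isotope mass) = 0.48518 × 154.93599 + 0.16401 × 155.95818 + 0.07431 × 157.96787 + 0.22897 × 159.91375 + 0.04753 × 161.00254
= 75.171844 + 25.578701 + 11.738592 + 36.615451 + 7.652451 = 156.757039 amu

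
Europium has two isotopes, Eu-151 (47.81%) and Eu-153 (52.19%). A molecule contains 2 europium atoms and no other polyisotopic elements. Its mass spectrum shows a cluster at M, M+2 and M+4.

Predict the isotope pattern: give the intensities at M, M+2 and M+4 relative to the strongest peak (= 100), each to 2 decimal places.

Expanding (0.4781 + 0.5219)^2:
P(M) = 0.4781^2 = 0.228580
P(M+2) = 2 × 0.4781^1 × 0.5219^1 = 0.499041
P(M+4) = 0.5219^2 = 0.272380
The M+2 peak is largest (0.499041); scaling to 100 gives 45.80 : 100.00 : 54.58.

45.80 : 100.00 : 54.58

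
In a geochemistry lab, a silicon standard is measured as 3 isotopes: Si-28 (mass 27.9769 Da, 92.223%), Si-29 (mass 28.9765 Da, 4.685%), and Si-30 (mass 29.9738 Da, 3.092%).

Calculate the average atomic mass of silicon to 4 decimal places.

The abundance-weighted mean is 0.92223 × 27.9769 + 0.04685 × 28.9765 + 0.03092 × 29.9738
= 25.80114 + 1.35755 + 0.92679 = 28.08548 Da

28.0855 Da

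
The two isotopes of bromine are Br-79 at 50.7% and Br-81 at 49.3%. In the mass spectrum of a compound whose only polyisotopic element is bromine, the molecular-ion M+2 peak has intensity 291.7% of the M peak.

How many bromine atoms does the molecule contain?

The M+2/M ratio from n Br atoms is n · q/p = n · 0.493/0.507.
n = 2.917 × 0.507/0.493 = 3.00 ≈ 3

3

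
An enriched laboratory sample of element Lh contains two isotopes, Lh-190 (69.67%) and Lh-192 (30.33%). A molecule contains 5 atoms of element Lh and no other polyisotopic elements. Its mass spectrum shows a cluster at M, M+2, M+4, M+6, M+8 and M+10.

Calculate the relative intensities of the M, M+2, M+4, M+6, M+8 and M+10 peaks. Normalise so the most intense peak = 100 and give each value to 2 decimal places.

45.94 : 100.00 : 87.07 : 37.90 : 8.25 : 0.72

Expanding (0.6967 + 0.3033)^5:
P(M) = 0.6967^5 = 0.164146
P(M+2) = 5 × 0.6967^4 × 0.3033^1 = 0.357294
P(M+4) = 10 × 0.6967^3 × 0.3033^2 = 0.311087
P(M+6) = 10 × 0.6967^2 × 0.3033^3 = 0.135428
P(M+8) = 5 × 0.6967^1 × 0.3033^4 = 0.029479
P(M+10) = 0.3033^5 = 0.002567
The M+2 peak is largest (0.357294); scaling to 100 gives 45.94 : 100.00 : 87.07 : 37.90 : 8.25 : 0.72.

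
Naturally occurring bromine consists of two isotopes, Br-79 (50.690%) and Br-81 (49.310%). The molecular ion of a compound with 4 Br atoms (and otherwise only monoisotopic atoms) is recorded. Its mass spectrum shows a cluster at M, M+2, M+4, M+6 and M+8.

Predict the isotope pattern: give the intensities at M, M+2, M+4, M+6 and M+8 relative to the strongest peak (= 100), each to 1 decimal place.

17.6 : 68.5 : 100.0 : 64.9 : 15.8

The 4 Br atoms are independent, so intensities follow the terms of (0.50690 + 0.49310)^4.
P(M) = 0.50690^4 = 0.066022
P(M+2) = 4 × 0.50690^3 × 0.49310^1 = 0.256899
P(M+4) = 6 × 0.50690^2 × 0.49310^2 = 0.374857
P(M+6) = 4 × 0.50690^1 × 0.49310^3 = 0.243101
P(M+8) = 0.49310^4 = 0.059121
The M+4 peak is largest (0.374857); scaling to 100 gives 17.6 : 68.5 : 100.0 : 64.9 : 15.8.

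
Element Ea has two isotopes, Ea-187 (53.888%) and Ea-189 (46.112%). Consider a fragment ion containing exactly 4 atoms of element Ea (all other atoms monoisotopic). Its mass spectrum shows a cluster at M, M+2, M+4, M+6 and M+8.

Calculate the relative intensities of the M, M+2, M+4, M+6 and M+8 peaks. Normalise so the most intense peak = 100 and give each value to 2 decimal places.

Each Ea atom is independently Ea-187 (p = 0.53888) or Ea-189 (q = 0.46112); the cluster is the binomial expansion (p + q)^4.
P(M) = 0.53888^4 = 0.084327
P(M+2) = 4 × 0.53888^3 × 0.46112^1 = 0.288636
P(M+4) = 6 × 0.53888^2 × 0.46112^2 = 0.370479
P(M+6) = 4 × 0.53888^1 × 0.46112^3 = 0.211346
P(M+8) = 0.46112^4 = 0.045212
The M+4 peak is largest (0.370479); scaling to 100 gives 22.76 : 77.91 : 100.00 : 57.05 : 12.20.

22.76 : 77.91 : 100.00 : 57.05 : 12.20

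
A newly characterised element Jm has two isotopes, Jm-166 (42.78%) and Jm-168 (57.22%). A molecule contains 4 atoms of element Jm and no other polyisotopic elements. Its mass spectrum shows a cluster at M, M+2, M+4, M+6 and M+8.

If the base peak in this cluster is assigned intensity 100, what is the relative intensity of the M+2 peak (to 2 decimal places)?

(0.4278 + 0.5722)^4 gives M 0.0335, M+2 0.1792, M+4 0.3595, M+6 0.3206, M+8 0.1072; the largest is M+4.
P(M+4) = C(4,2) × 0.4278^2 × 0.5722^2 = 6 × 0.18301284 × 0.32741284 = 0.359525 (base)
P(M+2) = C(4,1) × 0.4278^3 × 0.5722^1 = 4 × 0.07829289 × 0.5722 = 0.179197
Relative intensity = 0.179197 / 0.359525 × 100 = 49.84

49.84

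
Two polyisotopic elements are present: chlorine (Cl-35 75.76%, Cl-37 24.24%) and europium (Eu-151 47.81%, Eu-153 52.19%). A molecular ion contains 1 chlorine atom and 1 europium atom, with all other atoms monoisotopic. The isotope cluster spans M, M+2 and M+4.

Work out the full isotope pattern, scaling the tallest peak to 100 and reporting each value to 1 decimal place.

Chlorine pattern (n=1): 0.7576 : 0.2424
Europium pattern (n=1): 0.4781 : 0.5219
Convolve the two distributions (both contribute in 2-u steps):
  M: 0.7576×0.4781 = 0.362209
  M+2: 0.7576×0.5219 + 0.2424×0.4781 = 0.511283
  M+4: 0.2424×0.5219 = 0.126509
Scale to base peak (0.511283) = 100: 70.8 : 100.0 : 24.7

70.8 : 100.0 : 24.7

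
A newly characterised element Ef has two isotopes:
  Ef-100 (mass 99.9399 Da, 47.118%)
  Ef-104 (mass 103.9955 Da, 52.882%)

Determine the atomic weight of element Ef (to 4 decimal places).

Weight each isotope mass by its fractional abundance: 0.47118 × 99.9399 + 0.52882 × 103.9955
= 47.08968 + 54.99490 = 102.08458 Da

102.0846 Da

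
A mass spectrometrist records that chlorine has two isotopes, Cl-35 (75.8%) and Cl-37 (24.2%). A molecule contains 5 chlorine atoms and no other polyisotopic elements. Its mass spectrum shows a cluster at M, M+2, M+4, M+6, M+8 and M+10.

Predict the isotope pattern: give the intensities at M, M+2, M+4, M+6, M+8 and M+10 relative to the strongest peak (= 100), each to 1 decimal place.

The 5 Cl atoms are independent, so intensities follow the terms of (0.758 + 0.242)^5.
P(M) = 0.758^5 = 0.250234
P(M+2) = 5 × 0.758^4 × 0.242^1 = 0.399450
P(M+4) = 10 × 0.758^3 × 0.242^2 = 0.255058
P(M+6) = 10 × 0.758^2 × 0.242^3 = 0.081430
P(M+8) = 5 × 0.758^1 × 0.242^4 = 0.012999
P(M+10) = 0.242^5 = 0.000830
The M+2 peak is largest (0.399450); scaling to 100 gives 62.6 : 100.0 : 63.9 : 20.4 : 3.3 : 0.2.

62.6 : 100.0 : 63.9 : 20.4 : 3.3 : 0.2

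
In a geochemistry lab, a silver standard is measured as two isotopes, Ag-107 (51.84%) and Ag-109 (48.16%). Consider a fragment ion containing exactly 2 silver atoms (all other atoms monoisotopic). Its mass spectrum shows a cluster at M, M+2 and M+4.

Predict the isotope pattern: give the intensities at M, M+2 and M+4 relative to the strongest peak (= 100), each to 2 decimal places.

53.82 : 100.00 : 46.45

Expanding (0.5184 + 0.4816)^2:
P(M) = 0.5184^2 = 0.268739
P(M+2) = 2 × 0.5184^1 × 0.4816^1 = 0.499323
P(M+4) = 0.4816^2 = 0.231939
The M+2 peak is largest (0.499323); scaling to 100 gives 53.82 : 100.00 : 46.45.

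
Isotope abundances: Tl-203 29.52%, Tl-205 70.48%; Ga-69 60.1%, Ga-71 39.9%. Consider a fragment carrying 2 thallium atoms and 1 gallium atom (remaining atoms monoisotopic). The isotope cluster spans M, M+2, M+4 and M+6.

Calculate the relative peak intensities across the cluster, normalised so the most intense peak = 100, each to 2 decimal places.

11.27 : 61.32 : 100.00 : 42.66

Thallium pattern (n=2): 0.08714304 : 0.41611392 : 0.49674304
Gallium pattern (n=1): 0.6010 : 0.3990
Convolve the two distributions (both contribute in 2-u steps):
  M: 0.08714304×0.6010 = 0.052373
  M+2: 0.08714304×0.3990 + 0.41611392×0.6010 = 0.284855
  M+4: 0.41611392×0.3990 + 0.49674304×0.6010 = 0.464572
  M+6: 0.49674304×0.3990 = 0.198200
Scale to base peak (0.464572) = 100: 11.27 : 61.32 : 100.00 : 42.66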